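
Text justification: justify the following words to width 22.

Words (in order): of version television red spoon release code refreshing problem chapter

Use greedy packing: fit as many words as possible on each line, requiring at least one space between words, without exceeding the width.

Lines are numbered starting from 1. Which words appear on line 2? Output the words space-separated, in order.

Line 1: ['of', 'version', 'television'] (min_width=21, slack=1)
Line 2: ['red', 'spoon', 'release', 'code'] (min_width=22, slack=0)
Line 3: ['refreshing', 'problem'] (min_width=18, slack=4)
Line 4: ['chapter'] (min_width=7, slack=15)

Answer: red spoon release code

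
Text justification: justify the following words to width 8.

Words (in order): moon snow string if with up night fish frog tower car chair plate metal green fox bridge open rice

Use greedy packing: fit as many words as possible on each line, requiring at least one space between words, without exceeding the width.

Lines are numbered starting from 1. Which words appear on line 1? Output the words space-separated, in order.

Line 1: ['moon'] (min_width=4, slack=4)
Line 2: ['snow'] (min_width=4, slack=4)
Line 3: ['string'] (min_width=6, slack=2)
Line 4: ['if', 'with'] (min_width=7, slack=1)
Line 5: ['up', 'night'] (min_width=8, slack=0)
Line 6: ['fish'] (min_width=4, slack=4)
Line 7: ['frog'] (min_width=4, slack=4)
Line 8: ['tower'] (min_width=5, slack=3)
Line 9: ['car'] (min_width=3, slack=5)
Line 10: ['chair'] (min_width=5, slack=3)
Line 11: ['plate'] (min_width=5, slack=3)
Line 12: ['metal'] (min_width=5, slack=3)
Line 13: ['green'] (min_width=5, slack=3)
Line 14: ['fox'] (min_width=3, slack=5)
Line 15: ['bridge'] (min_width=6, slack=2)
Line 16: ['open'] (min_width=4, slack=4)
Line 17: ['rice'] (min_width=4, slack=4)

Answer: moon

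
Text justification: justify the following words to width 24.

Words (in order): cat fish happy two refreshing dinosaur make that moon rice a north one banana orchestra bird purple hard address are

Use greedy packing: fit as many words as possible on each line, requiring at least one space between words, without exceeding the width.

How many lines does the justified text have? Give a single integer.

Answer: 6

Derivation:
Line 1: ['cat', 'fish', 'happy', 'two'] (min_width=18, slack=6)
Line 2: ['refreshing', 'dinosaur', 'make'] (min_width=24, slack=0)
Line 3: ['that', 'moon', 'rice', 'a', 'north'] (min_width=22, slack=2)
Line 4: ['one', 'banana', 'orchestra'] (min_width=20, slack=4)
Line 5: ['bird', 'purple', 'hard', 'address'] (min_width=24, slack=0)
Line 6: ['are'] (min_width=3, slack=21)
Total lines: 6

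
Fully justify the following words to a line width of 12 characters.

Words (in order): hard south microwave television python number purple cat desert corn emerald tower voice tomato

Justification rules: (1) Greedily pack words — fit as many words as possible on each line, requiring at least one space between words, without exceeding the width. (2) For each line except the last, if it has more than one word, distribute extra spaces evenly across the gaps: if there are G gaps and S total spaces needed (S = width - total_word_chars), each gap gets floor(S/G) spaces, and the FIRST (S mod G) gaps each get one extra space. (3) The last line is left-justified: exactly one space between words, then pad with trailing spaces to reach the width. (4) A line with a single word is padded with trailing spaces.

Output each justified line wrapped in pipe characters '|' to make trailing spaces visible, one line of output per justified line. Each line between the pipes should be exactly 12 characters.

Answer: |hard   south|
|microwave   |
|television  |
|python      |
|number      |
|purple   cat|
|desert  corn|
|emerald     |
|tower  voice|
|tomato      |

Derivation:
Line 1: ['hard', 'south'] (min_width=10, slack=2)
Line 2: ['microwave'] (min_width=9, slack=3)
Line 3: ['television'] (min_width=10, slack=2)
Line 4: ['python'] (min_width=6, slack=6)
Line 5: ['number'] (min_width=6, slack=6)
Line 6: ['purple', 'cat'] (min_width=10, slack=2)
Line 7: ['desert', 'corn'] (min_width=11, slack=1)
Line 8: ['emerald'] (min_width=7, slack=5)
Line 9: ['tower', 'voice'] (min_width=11, slack=1)
Line 10: ['tomato'] (min_width=6, slack=6)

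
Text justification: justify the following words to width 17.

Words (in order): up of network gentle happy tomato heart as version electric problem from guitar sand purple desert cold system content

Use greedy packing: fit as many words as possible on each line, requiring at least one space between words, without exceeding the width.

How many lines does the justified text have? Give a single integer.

Answer: 9

Derivation:
Line 1: ['up', 'of', 'network'] (min_width=13, slack=4)
Line 2: ['gentle', 'happy'] (min_width=12, slack=5)
Line 3: ['tomato', 'heart', 'as'] (min_width=15, slack=2)
Line 4: ['version', 'electric'] (min_width=16, slack=1)
Line 5: ['problem', 'from'] (min_width=12, slack=5)
Line 6: ['guitar', 'sand'] (min_width=11, slack=6)
Line 7: ['purple', 'desert'] (min_width=13, slack=4)
Line 8: ['cold', 'system'] (min_width=11, slack=6)
Line 9: ['content'] (min_width=7, slack=10)
Total lines: 9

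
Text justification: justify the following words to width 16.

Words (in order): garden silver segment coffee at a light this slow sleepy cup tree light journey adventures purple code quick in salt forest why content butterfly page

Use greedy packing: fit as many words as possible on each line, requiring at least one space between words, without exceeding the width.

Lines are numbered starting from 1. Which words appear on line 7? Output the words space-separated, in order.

Line 1: ['garden', 'silver'] (min_width=13, slack=3)
Line 2: ['segment', 'coffee'] (min_width=14, slack=2)
Line 3: ['at', 'a', 'light', 'this'] (min_width=15, slack=1)
Line 4: ['slow', 'sleepy', 'cup'] (min_width=15, slack=1)
Line 5: ['tree', 'light'] (min_width=10, slack=6)
Line 6: ['journey'] (min_width=7, slack=9)
Line 7: ['adventures'] (min_width=10, slack=6)
Line 8: ['purple', 'code'] (min_width=11, slack=5)
Line 9: ['quick', 'in', 'salt'] (min_width=13, slack=3)
Line 10: ['forest', 'why'] (min_width=10, slack=6)
Line 11: ['content'] (min_width=7, slack=9)
Line 12: ['butterfly', 'page'] (min_width=14, slack=2)

Answer: adventures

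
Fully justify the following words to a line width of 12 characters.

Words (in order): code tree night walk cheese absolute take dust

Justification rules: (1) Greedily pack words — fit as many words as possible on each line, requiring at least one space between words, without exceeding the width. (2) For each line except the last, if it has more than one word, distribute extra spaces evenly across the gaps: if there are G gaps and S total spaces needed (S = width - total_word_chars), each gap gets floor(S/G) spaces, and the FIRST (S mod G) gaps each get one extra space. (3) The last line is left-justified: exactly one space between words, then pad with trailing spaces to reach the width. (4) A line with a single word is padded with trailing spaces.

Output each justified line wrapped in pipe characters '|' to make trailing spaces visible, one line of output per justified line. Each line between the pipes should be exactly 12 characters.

Answer: |code    tree|
|night   walk|
|cheese      |
|absolute    |
|take dust   |

Derivation:
Line 1: ['code', 'tree'] (min_width=9, slack=3)
Line 2: ['night', 'walk'] (min_width=10, slack=2)
Line 3: ['cheese'] (min_width=6, slack=6)
Line 4: ['absolute'] (min_width=8, slack=4)
Line 5: ['take', 'dust'] (min_width=9, slack=3)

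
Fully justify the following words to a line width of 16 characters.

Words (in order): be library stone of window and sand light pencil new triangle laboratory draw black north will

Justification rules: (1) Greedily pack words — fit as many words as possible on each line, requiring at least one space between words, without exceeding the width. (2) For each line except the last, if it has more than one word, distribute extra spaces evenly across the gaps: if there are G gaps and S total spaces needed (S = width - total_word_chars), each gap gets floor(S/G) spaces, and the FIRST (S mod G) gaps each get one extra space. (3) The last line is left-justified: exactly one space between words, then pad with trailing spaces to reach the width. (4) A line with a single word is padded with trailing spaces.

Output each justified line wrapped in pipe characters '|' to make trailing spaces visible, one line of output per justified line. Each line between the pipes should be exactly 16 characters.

Answer: |be library stone|
|of   window  and|
|sand       light|
|pencil       new|
|triangle        |
|laboratory  draw|
|black north will|

Derivation:
Line 1: ['be', 'library', 'stone'] (min_width=16, slack=0)
Line 2: ['of', 'window', 'and'] (min_width=13, slack=3)
Line 3: ['sand', 'light'] (min_width=10, slack=6)
Line 4: ['pencil', 'new'] (min_width=10, slack=6)
Line 5: ['triangle'] (min_width=8, slack=8)
Line 6: ['laboratory', 'draw'] (min_width=15, slack=1)
Line 7: ['black', 'north', 'will'] (min_width=16, slack=0)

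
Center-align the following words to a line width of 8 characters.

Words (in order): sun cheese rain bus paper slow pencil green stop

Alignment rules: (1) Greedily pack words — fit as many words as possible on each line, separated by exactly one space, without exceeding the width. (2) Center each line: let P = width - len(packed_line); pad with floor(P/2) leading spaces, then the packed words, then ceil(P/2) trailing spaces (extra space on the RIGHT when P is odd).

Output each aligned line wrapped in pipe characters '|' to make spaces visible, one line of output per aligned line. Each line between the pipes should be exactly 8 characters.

Answer: |  sun   |
| cheese |
|rain bus|
| paper  |
|  slow  |
| pencil |
| green  |
|  stop  |

Derivation:
Line 1: ['sun'] (min_width=3, slack=5)
Line 2: ['cheese'] (min_width=6, slack=2)
Line 3: ['rain', 'bus'] (min_width=8, slack=0)
Line 4: ['paper'] (min_width=5, slack=3)
Line 5: ['slow'] (min_width=4, slack=4)
Line 6: ['pencil'] (min_width=6, slack=2)
Line 7: ['green'] (min_width=5, slack=3)
Line 8: ['stop'] (min_width=4, slack=4)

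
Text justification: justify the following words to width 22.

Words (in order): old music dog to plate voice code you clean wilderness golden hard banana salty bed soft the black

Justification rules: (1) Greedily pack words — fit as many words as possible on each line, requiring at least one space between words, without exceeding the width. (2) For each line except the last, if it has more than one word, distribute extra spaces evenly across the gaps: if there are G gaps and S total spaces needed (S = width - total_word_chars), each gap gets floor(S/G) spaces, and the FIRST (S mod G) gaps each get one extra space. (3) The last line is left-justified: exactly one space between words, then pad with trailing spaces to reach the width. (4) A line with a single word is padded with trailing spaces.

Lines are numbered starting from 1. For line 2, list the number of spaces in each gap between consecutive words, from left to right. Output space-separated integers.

Answer: 2 2 1

Derivation:
Line 1: ['old', 'music', 'dog', 'to', 'plate'] (min_width=22, slack=0)
Line 2: ['voice', 'code', 'you', 'clean'] (min_width=20, slack=2)
Line 3: ['wilderness', 'golden', 'hard'] (min_width=22, slack=0)
Line 4: ['banana', 'salty', 'bed', 'soft'] (min_width=21, slack=1)
Line 5: ['the', 'black'] (min_width=9, slack=13)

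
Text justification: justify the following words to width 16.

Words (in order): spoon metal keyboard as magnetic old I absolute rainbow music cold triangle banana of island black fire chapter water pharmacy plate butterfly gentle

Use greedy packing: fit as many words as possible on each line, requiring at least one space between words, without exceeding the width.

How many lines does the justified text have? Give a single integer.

Answer: 11

Derivation:
Line 1: ['spoon', 'metal'] (min_width=11, slack=5)
Line 2: ['keyboard', 'as'] (min_width=11, slack=5)
Line 3: ['magnetic', 'old', 'I'] (min_width=14, slack=2)
Line 4: ['absolute', 'rainbow'] (min_width=16, slack=0)
Line 5: ['music', 'cold'] (min_width=10, slack=6)
Line 6: ['triangle', 'banana'] (min_width=15, slack=1)
Line 7: ['of', 'island', 'black'] (min_width=15, slack=1)
Line 8: ['fire', 'chapter'] (min_width=12, slack=4)
Line 9: ['water', 'pharmacy'] (min_width=14, slack=2)
Line 10: ['plate', 'butterfly'] (min_width=15, slack=1)
Line 11: ['gentle'] (min_width=6, slack=10)
Total lines: 11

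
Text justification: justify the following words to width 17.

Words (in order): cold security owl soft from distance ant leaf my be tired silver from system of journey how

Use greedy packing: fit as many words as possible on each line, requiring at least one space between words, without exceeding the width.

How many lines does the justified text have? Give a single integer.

Line 1: ['cold', 'security', 'owl'] (min_width=17, slack=0)
Line 2: ['soft', 'from'] (min_width=9, slack=8)
Line 3: ['distance', 'ant', 'leaf'] (min_width=17, slack=0)
Line 4: ['my', 'be', 'tired'] (min_width=11, slack=6)
Line 5: ['silver', 'from'] (min_width=11, slack=6)
Line 6: ['system', 'of', 'journey'] (min_width=17, slack=0)
Line 7: ['how'] (min_width=3, slack=14)
Total lines: 7

Answer: 7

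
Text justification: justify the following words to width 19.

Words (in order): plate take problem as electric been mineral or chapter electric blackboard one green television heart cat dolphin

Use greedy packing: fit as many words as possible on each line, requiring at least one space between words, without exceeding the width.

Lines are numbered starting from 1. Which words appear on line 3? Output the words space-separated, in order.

Answer: mineral or chapter

Derivation:
Line 1: ['plate', 'take', 'problem'] (min_width=18, slack=1)
Line 2: ['as', 'electric', 'been'] (min_width=16, slack=3)
Line 3: ['mineral', 'or', 'chapter'] (min_width=18, slack=1)
Line 4: ['electric', 'blackboard'] (min_width=19, slack=0)
Line 5: ['one', 'green'] (min_width=9, slack=10)
Line 6: ['television', 'heart'] (min_width=16, slack=3)
Line 7: ['cat', 'dolphin'] (min_width=11, slack=8)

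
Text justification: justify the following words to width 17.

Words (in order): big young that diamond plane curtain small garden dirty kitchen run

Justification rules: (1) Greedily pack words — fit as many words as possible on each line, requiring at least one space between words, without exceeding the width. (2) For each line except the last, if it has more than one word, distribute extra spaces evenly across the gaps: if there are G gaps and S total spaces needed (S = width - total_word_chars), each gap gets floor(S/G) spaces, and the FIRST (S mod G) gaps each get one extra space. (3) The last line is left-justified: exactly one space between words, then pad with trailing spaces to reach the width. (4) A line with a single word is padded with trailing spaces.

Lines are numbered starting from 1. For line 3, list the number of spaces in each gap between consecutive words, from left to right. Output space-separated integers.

Line 1: ['big', 'young', 'that'] (min_width=14, slack=3)
Line 2: ['diamond', 'plane'] (min_width=13, slack=4)
Line 3: ['curtain', 'small'] (min_width=13, slack=4)
Line 4: ['garden', 'dirty'] (min_width=12, slack=5)
Line 5: ['kitchen', 'run'] (min_width=11, slack=6)

Answer: 5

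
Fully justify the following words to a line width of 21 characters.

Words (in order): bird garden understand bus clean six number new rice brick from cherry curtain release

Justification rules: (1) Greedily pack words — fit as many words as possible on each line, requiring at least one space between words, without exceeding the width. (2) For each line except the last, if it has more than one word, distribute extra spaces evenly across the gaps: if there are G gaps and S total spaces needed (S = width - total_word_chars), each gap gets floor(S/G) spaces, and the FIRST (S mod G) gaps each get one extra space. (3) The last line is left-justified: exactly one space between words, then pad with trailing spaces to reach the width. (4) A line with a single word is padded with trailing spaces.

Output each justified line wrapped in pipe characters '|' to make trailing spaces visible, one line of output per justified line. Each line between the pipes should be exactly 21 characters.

Line 1: ['bird', 'garden'] (min_width=11, slack=10)
Line 2: ['understand', 'bus', 'clean'] (min_width=20, slack=1)
Line 3: ['six', 'number', 'new', 'rice'] (min_width=19, slack=2)
Line 4: ['brick', 'from', 'cherry'] (min_width=17, slack=4)
Line 5: ['curtain', 'release'] (min_width=15, slack=6)

Answer: |bird           garden|
|understand  bus clean|
|six  number  new rice|
|brick   from   cherry|
|curtain release      |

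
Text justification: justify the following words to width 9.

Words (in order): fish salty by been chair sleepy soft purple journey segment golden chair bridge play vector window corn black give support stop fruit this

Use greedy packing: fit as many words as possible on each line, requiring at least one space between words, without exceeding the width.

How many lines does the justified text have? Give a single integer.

Answer: 22

Derivation:
Line 1: ['fish'] (min_width=4, slack=5)
Line 2: ['salty', 'by'] (min_width=8, slack=1)
Line 3: ['been'] (min_width=4, slack=5)
Line 4: ['chair'] (min_width=5, slack=4)
Line 5: ['sleepy'] (min_width=6, slack=3)
Line 6: ['soft'] (min_width=4, slack=5)
Line 7: ['purple'] (min_width=6, slack=3)
Line 8: ['journey'] (min_width=7, slack=2)
Line 9: ['segment'] (min_width=7, slack=2)
Line 10: ['golden'] (min_width=6, slack=3)
Line 11: ['chair'] (min_width=5, slack=4)
Line 12: ['bridge'] (min_width=6, slack=3)
Line 13: ['play'] (min_width=4, slack=5)
Line 14: ['vector'] (min_width=6, slack=3)
Line 15: ['window'] (min_width=6, slack=3)
Line 16: ['corn'] (min_width=4, slack=5)
Line 17: ['black'] (min_width=5, slack=4)
Line 18: ['give'] (min_width=4, slack=5)
Line 19: ['support'] (min_width=7, slack=2)
Line 20: ['stop'] (min_width=4, slack=5)
Line 21: ['fruit'] (min_width=5, slack=4)
Line 22: ['this'] (min_width=4, slack=5)
Total lines: 22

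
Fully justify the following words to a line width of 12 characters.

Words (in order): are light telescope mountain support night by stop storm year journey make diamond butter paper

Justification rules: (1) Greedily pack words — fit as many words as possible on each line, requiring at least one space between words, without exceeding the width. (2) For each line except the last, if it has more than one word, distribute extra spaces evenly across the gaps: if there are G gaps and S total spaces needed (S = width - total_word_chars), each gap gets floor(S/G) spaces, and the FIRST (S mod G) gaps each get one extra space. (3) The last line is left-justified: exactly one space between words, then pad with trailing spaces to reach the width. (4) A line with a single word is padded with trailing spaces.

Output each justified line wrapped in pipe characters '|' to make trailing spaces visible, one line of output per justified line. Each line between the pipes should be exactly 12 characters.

Line 1: ['are', 'light'] (min_width=9, slack=3)
Line 2: ['telescope'] (min_width=9, slack=3)
Line 3: ['mountain'] (min_width=8, slack=4)
Line 4: ['support'] (min_width=7, slack=5)
Line 5: ['night', 'by'] (min_width=8, slack=4)
Line 6: ['stop', 'storm'] (min_width=10, slack=2)
Line 7: ['year', 'journey'] (min_width=12, slack=0)
Line 8: ['make', 'diamond'] (min_width=12, slack=0)
Line 9: ['butter', 'paper'] (min_width=12, slack=0)

Answer: |are    light|
|telescope   |
|mountain    |
|support     |
|night     by|
|stop   storm|
|year journey|
|make diamond|
|butter paper|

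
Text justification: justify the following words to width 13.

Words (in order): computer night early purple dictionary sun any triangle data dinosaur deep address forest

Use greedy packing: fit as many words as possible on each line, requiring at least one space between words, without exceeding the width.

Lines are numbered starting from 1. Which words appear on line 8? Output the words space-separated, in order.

Line 1: ['computer'] (min_width=8, slack=5)
Line 2: ['night', 'early'] (min_width=11, slack=2)
Line 3: ['purple'] (min_width=6, slack=7)
Line 4: ['dictionary'] (min_width=10, slack=3)
Line 5: ['sun', 'any'] (min_width=7, slack=6)
Line 6: ['triangle', 'data'] (min_width=13, slack=0)
Line 7: ['dinosaur', 'deep'] (min_width=13, slack=0)
Line 8: ['address'] (min_width=7, slack=6)
Line 9: ['forest'] (min_width=6, slack=7)

Answer: address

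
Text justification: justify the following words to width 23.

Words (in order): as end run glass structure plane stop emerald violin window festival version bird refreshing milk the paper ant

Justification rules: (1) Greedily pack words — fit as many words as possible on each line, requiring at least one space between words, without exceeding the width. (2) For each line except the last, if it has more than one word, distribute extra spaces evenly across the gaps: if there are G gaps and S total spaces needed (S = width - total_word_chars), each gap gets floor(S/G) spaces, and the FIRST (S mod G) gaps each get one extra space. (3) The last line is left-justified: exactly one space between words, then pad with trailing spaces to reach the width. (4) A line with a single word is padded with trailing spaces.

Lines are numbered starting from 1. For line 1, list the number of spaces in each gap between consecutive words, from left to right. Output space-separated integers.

Line 1: ['as', 'end', 'run', 'glass'] (min_width=16, slack=7)
Line 2: ['structure', 'plane', 'stop'] (min_width=20, slack=3)
Line 3: ['emerald', 'violin', 'window'] (min_width=21, slack=2)
Line 4: ['festival', 'version', 'bird'] (min_width=21, slack=2)
Line 5: ['refreshing', 'milk', 'the'] (min_width=19, slack=4)
Line 6: ['paper', 'ant'] (min_width=9, slack=14)

Answer: 4 3 3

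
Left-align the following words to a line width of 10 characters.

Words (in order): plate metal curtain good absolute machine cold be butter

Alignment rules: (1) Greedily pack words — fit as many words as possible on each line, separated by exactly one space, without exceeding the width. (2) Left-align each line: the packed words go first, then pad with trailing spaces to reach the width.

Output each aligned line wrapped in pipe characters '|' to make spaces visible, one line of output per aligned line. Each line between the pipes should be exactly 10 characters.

Answer: |plate     |
|metal     |
|curtain   |
|good      |
|absolute  |
|machine   |
|cold be   |
|butter    |

Derivation:
Line 1: ['plate'] (min_width=5, slack=5)
Line 2: ['metal'] (min_width=5, slack=5)
Line 3: ['curtain'] (min_width=7, slack=3)
Line 4: ['good'] (min_width=4, slack=6)
Line 5: ['absolute'] (min_width=8, slack=2)
Line 6: ['machine'] (min_width=7, slack=3)
Line 7: ['cold', 'be'] (min_width=7, slack=3)
Line 8: ['butter'] (min_width=6, slack=4)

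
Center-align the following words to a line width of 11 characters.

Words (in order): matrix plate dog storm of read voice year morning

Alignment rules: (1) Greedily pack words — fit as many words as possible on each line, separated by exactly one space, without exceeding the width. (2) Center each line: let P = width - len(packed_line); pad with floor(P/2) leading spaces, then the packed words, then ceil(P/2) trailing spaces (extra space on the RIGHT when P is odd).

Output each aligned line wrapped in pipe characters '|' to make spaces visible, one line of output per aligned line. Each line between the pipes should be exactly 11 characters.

Line 1: ['matrix'] (min_width=6, slack=5)
Line 2: ['plate', 'dog'] (min_width=9, slack=2)
Line 3: ['storm', 'of'] (min_width=8, slack=3)
Line 4: ['read', 'voice'] (min_width=10, slack=1)
Line 5: ['year'] (min_width=4, slack=7)
Line 6: ['morning'] (min_width=7, slack=4)

Answer: |  matrix   |
| plate dog |
| storm of  |
|read voice |
|   year    |
|  morning  |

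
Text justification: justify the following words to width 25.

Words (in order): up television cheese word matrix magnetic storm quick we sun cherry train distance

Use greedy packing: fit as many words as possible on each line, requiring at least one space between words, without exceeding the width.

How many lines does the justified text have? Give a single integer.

Answer: 4

Derivation:
Line 1: ['up', 'television', 'cheese', 'word'] (min_width=25, slack=0)
Line 2: ['matrix', 'magnetic', 'storm'] (min_width=21, slack=4)
Line 3: ['quick', 'we', 'sun', 'cherry', 'train'] (min_width=25, slack=0)
Line 4: ['distance'] (min_width=8, slack=17)
Total lines: 4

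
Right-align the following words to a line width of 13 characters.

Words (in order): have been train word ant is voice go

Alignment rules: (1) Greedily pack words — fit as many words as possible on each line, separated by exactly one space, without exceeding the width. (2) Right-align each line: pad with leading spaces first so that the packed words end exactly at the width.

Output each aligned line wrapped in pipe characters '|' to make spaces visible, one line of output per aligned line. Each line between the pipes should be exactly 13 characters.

Line 1: ['have', 'been'] (min_width=9, slack=4)
Line 2: ['train', 'word'] (min_width=10, slack=3)
Line 3: ['ant', 'is', 'voice'] (min_width=12, slack=1)
Line 4: ['go'] (min_width=2, slack=11)

Answer: |    have been|
|   train word|
| ant is voice|
|           go|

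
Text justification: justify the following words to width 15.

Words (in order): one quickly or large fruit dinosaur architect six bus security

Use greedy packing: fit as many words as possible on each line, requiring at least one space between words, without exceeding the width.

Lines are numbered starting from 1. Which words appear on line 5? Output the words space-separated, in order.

Line 1: ['one', 'quickly', 'or'] (min_width=14, slack=1)
Line 2: ['large', 'fruit'] (min_width=11, slack=4)
Line 3: ['dinosaur'] (min_width=8, slack=7)
Line 4: ['architect', 'six'] (min_width=13, slack=2)
Line 5: ['bus', 'security'] (min_width=12, slack=3)

Answer: bus security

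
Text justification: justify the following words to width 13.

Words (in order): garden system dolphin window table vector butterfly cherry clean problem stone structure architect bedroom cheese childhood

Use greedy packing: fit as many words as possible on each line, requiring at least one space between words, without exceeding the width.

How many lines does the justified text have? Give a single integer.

Line 1: ['garden', 'system'] (min_width=13, slack=0)
Line 2: ['dolphin'] (min_width=7, slack=6)
Line 3: ['window', 'table'] (min_width=12, slack=1)
Line 4: ['vector'] (min_width=6, slack=7)
Line 5: ['butterfly'] (min_width=9, slack=4)
Line 6: ['cherry', 'clean'] (min_width=12, slack=1)
Line 7: ['problem', 'stone'] (min_width=13, slack=0)
Line 8: ['structure'] (min_width=9, slack=4)
Line 9: ['architect'] (min_width=9, slack=4)
Line 10: ['bedroom'] (min_width=7, slack=6)
Line 11: ['cheese'] (min_width=6, slack=7)
Line 12: ['childhood'] (min_width=9, slack=4)
Total lines: 12

Answer: 12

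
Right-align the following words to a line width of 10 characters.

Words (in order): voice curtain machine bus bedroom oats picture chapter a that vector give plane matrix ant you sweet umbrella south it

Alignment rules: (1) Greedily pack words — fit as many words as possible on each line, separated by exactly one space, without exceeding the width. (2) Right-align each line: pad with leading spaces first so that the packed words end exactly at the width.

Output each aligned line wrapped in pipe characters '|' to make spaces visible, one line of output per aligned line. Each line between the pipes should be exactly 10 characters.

Line 1: ['voice'] (min_width=5, slack=5)
Line 2: ['curtain'] (min_width=7, slack=3)
Line 3: ['machine'] (min_width=7, slack=3)
Line 4: ['bus'] (min_width=3, slack=7)
Line 5: ['bedroom'] (min_width=7, slack=3)
Line 6: ['oats'] (min_width=4, slack=6)
Line 7: ['picture'] (min_width=7, slack=3)
Line 8: ['chapter', 'a'] (min_width=9, slack=1)
Line 9: ['that'] (min_width=4, slack=6)
Line 10: ['vector'] (min_width=6, slack=4)
Line 11: ['give', 'plane'] (min_width=10, slack=0)
Line 12: ['matrix', 'ant'] (min_width=10, slack=0)
Line 13: ['you', 'sweet'] (min_width=9, slack=1)
Line 14: ['umbrella'] (min_width=8, slack=2)
Line 15: ['south', 'it'] (min_width=8, slack=2)

Answer: |     voice|
|   curtain|
|   machine|
|       bus|
|   bedroom|
|      oats|
|   picture|
| chapter a|
|      that|
|    vector|
|give plane|
|matrix ant|
| you sweet|
|  umbrella|
|  south it|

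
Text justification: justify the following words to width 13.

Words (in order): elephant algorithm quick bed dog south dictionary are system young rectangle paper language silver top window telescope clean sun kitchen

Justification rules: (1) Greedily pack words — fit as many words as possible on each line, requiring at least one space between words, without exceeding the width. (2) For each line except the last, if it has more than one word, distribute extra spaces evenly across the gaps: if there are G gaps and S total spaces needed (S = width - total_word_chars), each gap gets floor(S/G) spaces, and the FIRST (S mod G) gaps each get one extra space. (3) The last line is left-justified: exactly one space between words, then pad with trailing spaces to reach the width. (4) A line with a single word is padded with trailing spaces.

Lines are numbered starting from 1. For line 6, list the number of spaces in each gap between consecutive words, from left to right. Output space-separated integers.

Line 1: ['elephant'] (min_width=8, slack=5)
Line 2: ['algorithm'] (min_width=9, slack=4)
Line 3: ['quick', 'bed', 'dog'] (min_width=13, slack=0)
Line 4: ['south'] (min_width=5, slack=8)
Line 5: ['dictionary'] (min_width=10, slack=3)
Line 6: ['are', 'system'] (min_width=10, slack=3)
Line 7: ['young'] (min_width=5, slack=8)
Line 8: ['rectangle'] (min_width=9, slack=4)
Line 9: ['paper'] (min_width=5, slack=8)
Line 10: ['language'] (min_width=8, slack=5)
Line 11: ['silver', 'top'] (min_width=10, slack=3)
Line 12: ['window'] (min_width=6, slack=7)
Line 13: ['telescope'] (min_width=9, slack=4)
Line 14: ['clean', 'sun'] (min_width=9, slack=4)
Line 15: ['kitchen'] (min_width=7, slack=6)

Answer: 4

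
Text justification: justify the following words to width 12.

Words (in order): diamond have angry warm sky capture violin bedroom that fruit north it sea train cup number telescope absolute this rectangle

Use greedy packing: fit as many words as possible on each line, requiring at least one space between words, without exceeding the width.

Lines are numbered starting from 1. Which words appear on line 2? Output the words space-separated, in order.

Line 1: ['diamond', 'have'] (min_width=12, slack=0)
Line 2: ['angry', 'warm'] (min_width=10, slack=2)
Line 3: ['sky', 'capture'] (min_width=11, slack=1)
Line 4: ['violin'] (min_width=6, slack=6)
Line 5: ['bedroom', 'that'] (min_width=12, slack=0)
Line 6: ['fruit', 'north'] (min_width=11, slack=1)
Line 7: ['it', 'sea', 'train'] (min_width=12, slack=0)
Line 8: ['cup', 'number'] (min_width=10, slack=2)
Line 9: ['telescope'] (min_width=9, slack=3)
Line 10: ['absolute'] (min_width=8, slack=4)
Line 11: ['this'] (min_width=4, slack=8)
Line 12: ['rectangle'] (min_width=9, slack=3)

Answer: angry warm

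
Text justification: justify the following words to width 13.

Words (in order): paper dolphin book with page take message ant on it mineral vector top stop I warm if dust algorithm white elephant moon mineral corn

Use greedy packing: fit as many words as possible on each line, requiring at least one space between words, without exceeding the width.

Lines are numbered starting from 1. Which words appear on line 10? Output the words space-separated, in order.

Line 1: ['paper', 'dolphin'] (min_width=13, slack=0)
Line 2: ['book', 'with'] (min_width=9, slack=4)
Line 3: ['page', 'take'] (min_width=9, slack=4)
Line 4: ['message', 'ant'] (min_width=11, slack=2)
Line 5: ['on', 'it', 'mineral'] (min_width=13, slack=0)
Line 6: ['vector', 'top'] (min_width=10, slack=3)
Line 7: ['stop', 'I', 'warm'] (min_width=11, slack=2)
Line 8: ['if', 'dust'] (min_width=7, slack=6)
Line 9: ['algorithm'] (min_width=9, slack=4)
Line 10: ['white'] (min_width=5, slack=8)
Line 11: ['elephant', 'moon'] (min_width=13, slack=0)
Line 12: ['mineral', 'corn'] (min_width=12, slack=1)

Answer: white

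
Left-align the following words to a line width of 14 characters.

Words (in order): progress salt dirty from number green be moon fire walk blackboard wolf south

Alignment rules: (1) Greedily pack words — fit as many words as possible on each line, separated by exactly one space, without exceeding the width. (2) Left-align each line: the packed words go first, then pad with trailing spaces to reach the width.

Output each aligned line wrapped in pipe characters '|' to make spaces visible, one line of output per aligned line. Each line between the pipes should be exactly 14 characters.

Line 1: ['progress', 'salt'] (min_width=13, slack=1)
Line 2: ['dirty', 'from'] (min_width=10, slack=4)
Line 3: ['number', 'green'] (min_width=12, slack=2)
Line 4: ['be', 'moon', 'fire'] (min_width=12, slack=2)
Line 5: ['walk'] (min_width=4, slack=10)
Line 6: ['blackboard'] (min_width=10, slack=4)
Line 7: ['wolf', 'south'] (min_width=10, slack=4)

Answer: |progress salt |
|dirty from    |
|number green  |
|be moon fire  |
|walk          |
|blackboard    |
|wolf south    |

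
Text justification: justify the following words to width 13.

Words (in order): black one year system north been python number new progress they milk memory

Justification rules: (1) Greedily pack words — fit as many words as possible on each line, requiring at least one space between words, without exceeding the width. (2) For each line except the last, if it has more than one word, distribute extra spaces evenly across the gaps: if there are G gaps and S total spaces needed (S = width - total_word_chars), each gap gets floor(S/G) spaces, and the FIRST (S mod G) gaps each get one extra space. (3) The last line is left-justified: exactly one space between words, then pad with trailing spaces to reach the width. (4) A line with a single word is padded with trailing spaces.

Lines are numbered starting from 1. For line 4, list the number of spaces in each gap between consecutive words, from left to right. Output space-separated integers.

Answer: 1

Derivation:
Line 1: ['black', 'one'] (min_width=9, slack=4)
Line 2: ['year', 'system'] (min_width=11, slack=2)
Line 3: ['north', 'been'] (min_width=10, slack=3)
Line 4: ['python', 'number'] (min_width=13, slack=0)
Line 5: ['new', 'progress'] (min_width=12, slack=1)
Line 6: ['they', 'milk'] (min_width=9, slack=4)
Line 7: ['memory'] (min_width=6, slack=7)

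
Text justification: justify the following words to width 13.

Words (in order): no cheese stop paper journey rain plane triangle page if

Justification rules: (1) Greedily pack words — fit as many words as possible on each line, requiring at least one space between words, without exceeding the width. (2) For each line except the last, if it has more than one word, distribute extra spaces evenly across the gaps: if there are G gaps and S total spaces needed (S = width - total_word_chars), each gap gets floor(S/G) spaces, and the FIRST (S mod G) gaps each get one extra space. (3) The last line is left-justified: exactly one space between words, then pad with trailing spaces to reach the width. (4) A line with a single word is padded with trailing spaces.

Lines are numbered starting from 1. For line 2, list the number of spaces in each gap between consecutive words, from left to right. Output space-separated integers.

Line 1: ['no', 'cheese'] (min_width=9, slack=4)
Line 2: ['stop', 'paper'] (min_width=10, slack=3)
Line 3: ['journey', 'rain'] (min_width=12, slack=1)
Line 4: ['plane'] (min_width=5, slack=8)
Line 5: ['triangle', 'page'] (min_width=13, slack=0)
Line 6: ['if'] (min_width=2, slack=11)

Answer: 4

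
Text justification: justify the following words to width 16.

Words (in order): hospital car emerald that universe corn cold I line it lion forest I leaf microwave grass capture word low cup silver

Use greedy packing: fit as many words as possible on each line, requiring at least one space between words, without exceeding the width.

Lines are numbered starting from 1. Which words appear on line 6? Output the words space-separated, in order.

Answer: leaf microwave

Derivation:
Line 1: ['hospital', 'car'] (min_width=12, slack=4)
Line 2: ['emerald', 'that'] (min_width=12, slack=4)
Line 3: ['universe', 'corn'] (min_width=13, slack=3)
Line 4: ['cold', 'I', 'line', 'it'] (min_width=14, slack=2)
Line 5: ['lion', 'forest', 'I'] (min_width=13, slack=3)
Line 6: ['leaf', 'microwave'] (min_width=14, slack=2)
Line 7: ['grass', 'capture'] (min_width=13, slack=3)
Line 8: ['word', 'low', 'cup'] (min_width=12, slack=4)
Line 9: ['silver'] (min_width=6, slack=10)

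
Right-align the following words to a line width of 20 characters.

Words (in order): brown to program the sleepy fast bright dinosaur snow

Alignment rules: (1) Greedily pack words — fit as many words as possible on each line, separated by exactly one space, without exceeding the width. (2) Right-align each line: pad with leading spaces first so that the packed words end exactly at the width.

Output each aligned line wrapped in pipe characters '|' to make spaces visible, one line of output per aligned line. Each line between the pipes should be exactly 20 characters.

Line 1: ['brown', 'to', 'program', 'the'] (min_width=20, slack=0)
Line 2: ['sleepy', 'fast', 'bright'] (min_width=18, slack=2)
Line 3: ['dinosaur', 'snow'] (min_width=13, slack=7)

Answer: |brown to program the|
|  sleepy fast bright|
|       dinosaur snow|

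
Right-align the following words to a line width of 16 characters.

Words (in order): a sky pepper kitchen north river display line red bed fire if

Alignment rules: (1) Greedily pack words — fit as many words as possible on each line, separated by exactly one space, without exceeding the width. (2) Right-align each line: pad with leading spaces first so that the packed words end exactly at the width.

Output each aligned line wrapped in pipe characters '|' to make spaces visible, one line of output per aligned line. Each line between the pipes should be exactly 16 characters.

Line 1: ['a', 'sky', 'pepper'] (min_width=12, slack=4)
Line 2: ['kitchen', 'north'] (min_width=13, slack=3)
Line 3: ['river', 'display'] (min_width=13, slack=3)
Line 4: ['line', 'red', 'bed'] (min_width=12, slack=4)
Line 5: ['fire', 'if'] (min_width=7, slack=9)

Answer: |    a sky pepper|
|   kitchen north|
|   river display|
|    line red bed|
|         fire if|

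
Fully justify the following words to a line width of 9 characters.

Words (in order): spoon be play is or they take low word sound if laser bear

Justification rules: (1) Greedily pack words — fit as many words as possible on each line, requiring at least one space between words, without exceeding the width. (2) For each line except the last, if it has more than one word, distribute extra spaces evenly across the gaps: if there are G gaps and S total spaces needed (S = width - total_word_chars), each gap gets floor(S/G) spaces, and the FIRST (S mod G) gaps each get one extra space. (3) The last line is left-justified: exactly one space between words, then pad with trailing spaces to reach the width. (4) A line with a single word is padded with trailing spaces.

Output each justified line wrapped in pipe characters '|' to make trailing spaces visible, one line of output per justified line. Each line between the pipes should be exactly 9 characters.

Line 1: ['spoon', 'be'] (min_width=8, slack=1)
Line 2: ['play', 'is'] (min_width=7, slack=2)
Line 3: ['or', 'they'] (min_width=7, slack=2)
Line 4: ['take', 'low'] (min_width=8, slack=1)
Line 5: ['word'] (min_width=4, slack=5)
Line 6: ['sound', 'if'] (min_width=8, slack=1)
Line 7: ['laser'] (min_width=5, slack=4)
Line 8: ['bear'] (min_width=4, slack=5)

Answer: |spoon  be|
|play   is|
|or   they|
|take  low|
|word     |
|sound  if|
|laser    |
|bear     |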